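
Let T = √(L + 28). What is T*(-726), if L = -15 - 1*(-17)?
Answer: -726*√30 ≈ -3976.5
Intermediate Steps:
L = 2 (L = -15 + 17 = 2)
T = √30 (T = √(2 + 28) = √30 ≈ 5.4772)
T*(-726) = √30*(-726) = -726*√30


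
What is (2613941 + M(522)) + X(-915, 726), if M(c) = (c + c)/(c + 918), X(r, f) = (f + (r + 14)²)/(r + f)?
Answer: 19728898361/7560 ≈ 2.6096e+6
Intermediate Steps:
X(r, f) = (f + (14 + r)²)/(f + r)
M(c) = 2*c/(918 + c) (M(c) = (2*c)/(918 + c) = 2*c/(918 + c))
(2613941 + M(522)) + X(-915, 726) = (2613941 + 2*522/(918 + 522)) + (726 + (14 - 915)²)/(726 - 915) = (2613941 + 2*522/1440) + (726 + (-901)²)/(-189) = (2613941 + 2*522*(1/1440)) - (726 + 811801)/189 = (2613941 + 29/40) - 1/189*812527 = 104557669/40 - 812527/189 = 19728898361/7560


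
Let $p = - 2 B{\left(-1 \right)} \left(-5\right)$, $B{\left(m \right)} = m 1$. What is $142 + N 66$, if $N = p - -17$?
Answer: $604$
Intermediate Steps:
$B{\left(m \right)} = m$
$p = -10$ ($p = \left(-2\right) \left(-1\right) \left(-5\right) = 2 \left(-5\right) = -10$)
$N = 7$ ($N = -10 - -17 = -10 + 17 = 7$)
$142 + N 66 = 142 + 7 \cdot 66 = 142 + 462 = 604$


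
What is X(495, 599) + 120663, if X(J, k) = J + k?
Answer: 121757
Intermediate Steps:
X(495, 599) + 120663 = (495 + 599) + 120663 = 1094 + 120663 = 121757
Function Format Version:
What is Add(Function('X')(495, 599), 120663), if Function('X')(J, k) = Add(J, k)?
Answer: 121757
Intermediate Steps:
Add(Function('X')(495, 599), 120663) = Add(Add(495, 599), 120663) = Add(1094, 120663) = 121757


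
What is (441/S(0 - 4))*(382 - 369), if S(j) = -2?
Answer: -5733/2 ≈ -2866.5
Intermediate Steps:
(441/S(0 - 4))*(382 - 369) = (441/(-2))*(382 - 369) = (441*(-½))*13 = -441/2*13 = -5733/2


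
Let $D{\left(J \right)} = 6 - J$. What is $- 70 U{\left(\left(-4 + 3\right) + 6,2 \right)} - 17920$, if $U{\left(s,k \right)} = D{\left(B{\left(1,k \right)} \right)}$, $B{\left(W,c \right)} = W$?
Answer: $-18270$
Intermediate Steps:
$U{\left(s,k \right)} = 5$ ($U{\left(s,k \right)} = 6 - 1 = 5$)
$- 70 U{\left(\left(-4 + 3\right) + 6,2 \right)} - 17920 = \left(-70\right) 5 - 17920 = -350 - 17920 = -18270$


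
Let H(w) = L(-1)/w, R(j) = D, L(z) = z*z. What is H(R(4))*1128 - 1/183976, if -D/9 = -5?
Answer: 69174961/2759640 ≈ 25.067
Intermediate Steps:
D = 45 (D = -9*(-5) = 45)
L(z) = z**2
R(j) = 45
H(w) = 1/w (H(w) = (-1)**2/w = 1/w)
H(R(4))*1128 - 1/183976 = 1128/45 - 1/183976 = (1/45)*1128 - 1*1/183976 = 376/15 - 1/183976 = 69174961/2759640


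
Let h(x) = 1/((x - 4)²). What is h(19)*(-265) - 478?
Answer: -21563/45 ≈ -479.18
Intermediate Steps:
h(x) = (-4 + x)⁻² (h(x) = 1/((-4 + x)²) = (-4 + x)⁻²)
h(19)*(-265) - 478 = -265/(-4 + 19)² - 478 = -265/15² - 478 = (1/225)*(-265) - 478 = -53/45 - 478 = -21563/45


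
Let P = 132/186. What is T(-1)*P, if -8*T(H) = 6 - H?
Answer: -77/124 ≈ -0.62097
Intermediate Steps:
P = 22/31 (P = 132*(1/186) = 22/31 ≈ 0.70968)
T(H) = -¾ + H/8 (T(H) = -(6 - H)/8 = -¾ + H/8)
T(-1)*P = (-¾ + (⅛)*(-1))*(22/31) = (-¾ - ⅛)*(22/31) = -7/8*22/31 = -77/124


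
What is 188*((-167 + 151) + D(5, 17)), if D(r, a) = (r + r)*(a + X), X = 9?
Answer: 45872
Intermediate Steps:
D(r, a) = 2*r*(9 + a) (D(r, a) = (r + r)*(a + 9) = (2*r)*(9 + a) = 2*r*(9 + a))
188*((-167 + 151) + D(5, 17)) = 188*((-167 + 151) + 2*5*(9 + 17)) = 188*(-16 + 2*5*26) = 188*(-16 + 260) = 188*244 = 45872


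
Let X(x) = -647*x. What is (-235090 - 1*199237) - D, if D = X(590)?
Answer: -52597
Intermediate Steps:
D = -381730 (D = -647*590 = -381730)
(-235090 - 1*199237) - D = (-235090 - 1*199237) - 1*(-381730) = (-235090 - 199237) + 381730 = -434327 + 381730 = -52597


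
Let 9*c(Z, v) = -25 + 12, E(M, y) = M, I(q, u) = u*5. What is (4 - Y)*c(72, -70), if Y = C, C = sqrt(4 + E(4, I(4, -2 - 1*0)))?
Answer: -52/9 + 26*sqrt(2)/9 ≈ -1.6923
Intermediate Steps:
I(q, u) = 5*u
c(Z, v) = -13/9 (c(Z, v) = (-25 + 12)/9 = (1/9)*(-13) = -13/9)
C = 2*sqrt(2) (C = sqrt(4 + 4) = sqrt(8) = 2*sqrt(2) ≈ 2.8284)
Y = 2*sqrt(2) ≈ 2.8284
(4 - Y)*c(72, -70) = (4 - 2*sqrt(2))*(-13/9) = -52/9 + 26*sqrt(2)/9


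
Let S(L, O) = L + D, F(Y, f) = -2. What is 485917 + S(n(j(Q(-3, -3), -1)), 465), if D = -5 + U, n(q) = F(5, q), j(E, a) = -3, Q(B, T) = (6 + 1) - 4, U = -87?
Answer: 485823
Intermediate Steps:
Q(B, T) = 3 (Q(B, T) = 7 - 4 = 3)
n(q) = -2
D = -92 (D = -5 - 87 = -92)
S(L, O) = -92 + L (S(L, O) = L - 92 = -92 + L)
485917 + S(n(j(Q(-3, -3), -1)), 465) = 485917 + (-92 - 2) = 485917 - 94 = 485823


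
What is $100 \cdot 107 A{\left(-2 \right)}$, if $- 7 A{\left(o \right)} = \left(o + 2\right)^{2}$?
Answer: $0$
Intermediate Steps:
$A{\left(o \right)} = - \frac{\left(2 + o\right)^{2}}{7}$ ($A{\left(o \right)} = - \frac{\left(o + 2\right)^{2}}{7} = - \frac{\left(2 + o\right)^{2}}{7}$)
$100 \cdot 107 A{\left(-2 \right)} = 100 \cdot 107 \left(- \frac{\left(2 - 2\right)^{2}}{7}\right) = 10700 \left(- \frac{0^{2}}{7}\right) = 10700 \left(\left(- \frac{1}{7}\right) 0\right) = 10700 \cdot 0 = 0$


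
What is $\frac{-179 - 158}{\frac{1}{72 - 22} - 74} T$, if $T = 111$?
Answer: $\frac{623450}{1233} \approx 505.64$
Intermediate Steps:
$\frac{-179 - 158}{\frac{1}{72 - 22} - 74} T = \frac{-179 - 158}{\frac{1}{72 - 22} - 74} \cdot 111 = - \frac{337}{\frac{1}{50} - 74} \cdot 111 = - \frac{337}{- \frac{3699}{50}} \cdot 111 = \left(-337\right) \left(- \frac{50}{3699}\right) 111 = \frac{16850}{3699} \cdot 111 = \frac{623450}{1233}$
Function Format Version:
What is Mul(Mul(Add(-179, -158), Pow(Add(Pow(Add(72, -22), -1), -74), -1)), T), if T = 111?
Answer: Rational(623450, 1233) ≈ 505.64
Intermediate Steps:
Mul(Mul(Add(-179, -158), Pow(Add(Pow(Add(72, -22), -1), -74), -1)), T) = Mul(Mul(Add(-179, -158), Pow(Add(Pow(Add(72, -22), -1), -74), -1)), 111) = Mul(Mul(-337, Pow(Add(Pow(50, -1), -74), -1)), 111) = Mul(Mul(-337, Pow(Add(Rational(1, 50), -74), -1)), 111) = Mul(Mul(-337, Pow(Rational(-3699, 50), -1)), 111) = Mul(Mul(-337, Rational(-50, 3699)), 111) = Mul(Rational(16850, 3699), 111) = Rational(623450, 1233)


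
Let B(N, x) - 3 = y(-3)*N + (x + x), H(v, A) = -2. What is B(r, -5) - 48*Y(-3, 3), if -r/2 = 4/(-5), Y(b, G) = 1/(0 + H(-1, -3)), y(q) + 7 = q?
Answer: 1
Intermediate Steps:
y(q) = -7 + q
Y(b, G) = -½ (Y(b, G) = 1/(0 - 2) = 1/(-2) = -½)
r = 8/5 (r = -8/(-5) = -8*(-1)/5 = -2*(-⅘) = 8/5 ≈ 1.6000)
B(N, x) = 3 - 10*N + 2*x (B(N, x) = 3 + ((-7 - 3)*N + (x + x)) = 3 + (-10*N + 2*x) = 3 - 10*N + 2*x)
B(r, -5) - 48*Y(-3, 3) = (3 - 10*8/5 + 2*(-5)) - 48*(-½) = (3 - 16 - 10) + 24 = -23 + 24 = 1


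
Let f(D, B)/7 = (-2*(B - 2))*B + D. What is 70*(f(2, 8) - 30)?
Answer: -48160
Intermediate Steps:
f(D, B) = 7*D + 7*B*(4 - 2*B) (f(D, B) = 7*((-2*(B - 2))*B + D) = 7*((-2*(-2 + B))*B + D) = 7*((4 - 2*B)*B + D) = 7*(B*(4 - 2*B) + D) = 7*(D + B*(4 - 2*B)) = 7*D + 7*B*(4 - 2*B))
70*(f(2, 8) - 30) = 70*((-14*8**2 + 7*2 + 28*8) - 30) = 70*((-14*64 + 14 + 224) - 30) = 70*((-896 + 14 + 224) - 30) = 70*(-658 - 30) = 70*(-688) = -48160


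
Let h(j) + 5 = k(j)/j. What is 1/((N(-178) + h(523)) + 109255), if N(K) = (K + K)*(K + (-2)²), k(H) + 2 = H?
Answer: 523/89534983 ≈ 5.8413e-6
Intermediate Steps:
k(H) = -2 + H
h(j) = -5 + (-2 + j)/j
N(K) = 2*K*(4 + K) (N(K) = (2*K)*(K + 4) = (2*K)*(4 + K) = 2*K*(4 + K))
1/((N(-178) + h(523)) + 109255) = 1/((2*(-178)*(4 - 178) + (-4 - 2/523)) + 109255) = 1/((2*(-178)*(-174) + (-4 - 2*1/523)) + 109255) = 1/((61944 + (-4 - 2/523)) + 109255) = 1/((61944 - 2094/523) + 109255) = 1/(32394618/523 + 109255) = 1/(89534983/523) = 523/89534983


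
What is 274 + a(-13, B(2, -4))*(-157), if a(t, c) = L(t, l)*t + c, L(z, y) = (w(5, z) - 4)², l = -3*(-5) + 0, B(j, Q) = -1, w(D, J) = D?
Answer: 2472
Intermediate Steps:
l = 15 (l = 15 + 0 = 15)
L(z, y) = 1 (L(z, y) = (5 - 4)² = 1² = 1)
a(t, c) = c + t (a(t, c) = 1*t + c = t + c = c + t)
274 + a(-13, B(2, -4))*(-157) = 274 + (-1 - 13)*(-157) = 274 - 14*(-157) = 274 + 2198 = 2472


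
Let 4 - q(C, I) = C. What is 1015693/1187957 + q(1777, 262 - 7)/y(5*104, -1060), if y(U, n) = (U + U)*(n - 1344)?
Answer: 2541501258641/2970082573120 ≈ 0.85570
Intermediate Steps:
q(C, I) = 4 - C
y(U, n) = 2*U*(-1344 + n) (y(U, n) = (2*U)*(-1344 + n) = 2*U*(-1344 + n))
1015693/1187957 + q(1777, 262 - 7)/y(5*104, -1060) = 1015693/1187957 + (4 - 1*1777)/((2*(5*104)*(-1344 - 1060))) = 1015693*(1/1187957) + (4 - 1777)/((2*520*(-2404))) = 1015693/1187957 - 1773/(-2500160) = 1015693/1187957 - 1773*(-1/2500160) = 1015693/1187957 + 1773/2500160 = 2541501258641/2970082573120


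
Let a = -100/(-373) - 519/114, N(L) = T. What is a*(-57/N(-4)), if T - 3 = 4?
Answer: 182187/5222 ≈ 34.888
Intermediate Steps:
T = 7 (T = 3 + 4 = 7)
N(L) = 7
a = -60729/14174 (a = -100*(-1/373) - 519*1/114 = 100/373 - 173/38 = -60729/14174 ≈ -4.2845)
a*(-57/N(-4)) = -(-182187)/(746*7) = -60729/14174*(-57/7) = 182187/5222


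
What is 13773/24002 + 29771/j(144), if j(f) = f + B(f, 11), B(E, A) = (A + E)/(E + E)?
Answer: 206367628767/999131254 ≈ 206.55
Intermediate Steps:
B(E, A) = (A + E)/(2*E) (B(E, A) = (A + E)/((2*E)) = (A + E)*(1/(2*E)) = (A + E)/(2*E))
j(f) = f + (11 + f)/(2*f)
13773/24002 + 29771/j(144) = 13773/24002 + 29771/(1/2 + 144 + (11/2)/144) = 13773*(1/24002) + 29771/(1/2 + 144 + (11/2)*(1/144)) = 13773/24002 + 29771/(1/2 + 144 + 11/288) = 13773/24002 + 29771/(41627/288) = 13773/24002 + 29771*(288/41627) = 13773/24002 + 8574048/41627 = 206367628767/999131254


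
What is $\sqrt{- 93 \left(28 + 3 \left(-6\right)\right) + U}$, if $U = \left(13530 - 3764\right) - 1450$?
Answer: $\sqrt{7386} \approx 85.942$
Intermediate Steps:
$U = 8316$ ($U = 9766 - 1450 = 8316$)
$\sqrt{- 93 \left(28 + 3 \left(-6\right)\right) + U} = \sqrt{- 93 \left(28 + 3 \left(-6\right)\right) + 8316} = \sqrt{- 93 \left(28 - 18\right) + 8316} = \sqrt{\left(-93\right) 10 + 8316} = \sqrt{-930 + 8316} = \sqrt{7386}$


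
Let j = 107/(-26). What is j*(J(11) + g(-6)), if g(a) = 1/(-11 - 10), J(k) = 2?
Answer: -4387/546 ≈ -8.0348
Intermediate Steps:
g(a) = -1/21 (g(a) = 1/(-21) = -1/21)
j = -107/26 (j = 107*(-1/26) = -107/26 ≈ -4.1154)
j*(J(11) + g(-6)) = -107*(2 - 1/21)/26 = -107/26*41/21 = -4387/546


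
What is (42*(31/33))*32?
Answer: 13888/11 ≈ 1262.5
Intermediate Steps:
(42*(31/33))*32 = (434/11)*32 = 13888/11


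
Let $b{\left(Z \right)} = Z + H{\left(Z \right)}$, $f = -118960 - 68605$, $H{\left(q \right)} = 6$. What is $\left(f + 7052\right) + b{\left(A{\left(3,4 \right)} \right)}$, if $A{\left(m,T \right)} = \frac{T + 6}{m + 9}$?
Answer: $- \frac{1083037}{6} \approx -1.8051 \cdot 10^{5}$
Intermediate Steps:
$A{\left(m,T \right)} = \frac{6 + T}{9 + m}$
$f = -187565$ ($f = -118960 - 68605 = -187565$)
$b{\left(Z \right)} = 6 + Z$ ($b{\left(Z \right)} = Z + 6 = 6 + Z$)
$\left(f + 7052\right) + b{\left(A{\left(3,4 \right)} \right)} = \left(-187565 + 7052\right) + \left(6 + \frac{6 + 4}{9 + 3}\right) = -180513 + \left(6 + \frac{1}{12} \cdot 10\right) = -180513 + \left(6 + \frac{5}{6}\right) = -180513 + \frac{41}{6} = - \frac{1083037}{6}$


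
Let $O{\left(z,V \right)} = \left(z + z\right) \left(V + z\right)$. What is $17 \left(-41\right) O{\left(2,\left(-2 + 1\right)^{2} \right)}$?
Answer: $-8364$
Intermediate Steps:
$O{\left(z,V \right)} = 2 z \left(V + z\right)$
$17 \left(-41\right) O{\left(2,\left(-2 + 1\right)^{2} \right)} = 17 \left(-41\right) 2 \cdot 2 \left(\left(-2 + 1\right)^{2} + 2\right) = - 697 \cdot 2 \cdot 2 \left(\left(-1\right)^{2} + 2\right) = - 697 \cdot 2 \cdot 2 \left(1 + 2\right) = - 697 \cdot 2 \cdot 2 \cdot 3 = \left(-697\right) 12 = -8364$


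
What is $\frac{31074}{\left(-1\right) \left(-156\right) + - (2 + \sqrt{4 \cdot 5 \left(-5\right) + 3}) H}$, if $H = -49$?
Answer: $\frac{7892796}{297413} - \frac{1522626 i \sqrt{97}}{297413} \approx 26.538 - 50.422 i$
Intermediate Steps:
$\frac{31074}{\left(-1\right) \left(-156\right) + - (2 + \sqrt{4 \cdot 5 \left(-5\right) + 3}) H} = \frac{31074}{\left(-1\right) \left(-156\right) + - (2 + \sqrt{4 \cdot 5 \left(-5\right) + 3}) \left(-49\right)} = \frac{31074}{156 + - (2 + \sqrt{20 \left(-5\right) + 3}) \left(-49\right)} = \frac{31074}{156 + - (2 + \sqrt{-100 + 3}) \left(-49\right)} = \frac{31074}{156 + - (2 + \sqrt{-97}) \left(-49\right)} = \frac{31074}{156 + - (2 + i \sqrt{97}) \left(-49\right)} = \frac{31074}{156 + \left(-2 - i \sqrt{97}\right) \left(-49\right)} = \frac{31074}{156 + \left(98 + 49 i \sqrt{97}\right)} = \frac{31074}{254 + 49 i \sqrt{97}}$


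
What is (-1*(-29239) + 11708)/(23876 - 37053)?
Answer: -40947/13177 ≈ -3.1075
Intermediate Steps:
(-1*(-29239) + 11708)/(23876 - 37053) = (29239 + 11708)/(-13177) = 40947*(-1/13177) = -40947/13177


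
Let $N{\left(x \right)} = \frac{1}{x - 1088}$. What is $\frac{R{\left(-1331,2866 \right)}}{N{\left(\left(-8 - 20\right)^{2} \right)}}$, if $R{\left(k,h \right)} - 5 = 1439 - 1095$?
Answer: $-106096$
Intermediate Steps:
$N{\left(x \right)} = \frac{1}{-1088 + x}$
$R{\left(k,h \right)} = 349$ ($R{\left(k,h \right)} = 5 + \left(1439 - 1095\right) = 5 + 344 = 349$)
$\frac{R{\left(-1331,2866 \right)}}{N{\left(\left(-8 - 20\right)^{2} \right)}} = \frac{349}{\frac{1}{-1088 + \left(-8 - 20\right)^{2}}} = \frac{349}{\frac{1}{-1088 + \left(-28\right)^{2}}} = \frac{349}{\frac{1}{-1088 + 784}} = \frac{349}{\frac{1}{-304}} = \frac{349}{- \frac{1}{304}} = 349 \left(-304\right) = -106096$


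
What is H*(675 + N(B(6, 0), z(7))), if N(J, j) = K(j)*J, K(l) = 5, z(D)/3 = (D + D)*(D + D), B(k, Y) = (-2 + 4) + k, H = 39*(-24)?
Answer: -669240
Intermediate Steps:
H = -936
B(k, Y) = 2 + k
z(D) = 12*D² (z(D) = 3*((D + D)*(D + D)) = 3*((2*D)*(2*D)) = 3*(4*D²) = 12*D²)
N(J, j) = 5*J
H*(675 + N(B(6, 0), z(7))) = -936*(675 + 5*(2 + 6)) = -936*(675 + 5*8) = -936*(675 + 40) = -936*715 = -669240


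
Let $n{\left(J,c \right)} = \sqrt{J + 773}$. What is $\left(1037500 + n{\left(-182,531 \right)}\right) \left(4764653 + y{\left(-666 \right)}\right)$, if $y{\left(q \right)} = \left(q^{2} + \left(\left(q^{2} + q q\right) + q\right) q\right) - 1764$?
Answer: $-607110338162500 - 585166591 \sqrt{591} \approx -6.0712 \cdot 10^{14}$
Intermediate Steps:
$n{\left(J,c \right)} = \sqrt{773 + J}$
$y{\left(q \right)} = -1764 + q^{2} + q \left(q + 2 q^{2}\right)$ ($y{\left(q \right)} = \left(q^{2} + \left(\left(q^{2} + q^{2}\right) + q\right) q\right) - 1764 = \left(q^{2} + \left(2 q^{2} + q\right) q\right) - 1764 = \left(q^{2} + \left(q + 2 q^{2}\right) q\right) - 1764 = \left(q^{2} + q \left(q + 2 q^{2}\right)\right) - 1764 = -1764 + q^{2} + q \left(q + 2 q^{2}\right)$)
$\left(1037500 + n{\left(-182,531 \right)}\right) \left(4764653 + y{\left(-666 \right)}\right) = \left(1037500 + \sqrt{773 - 182}\right) \left(4764653 + \left(-1764 + 2 \left(-666\right)^{2} + 2 \left(-666\right)^{3}\right)\right) = \left(1037500 + \sqrt{591}\right) \left(4764653 + \left(-1764 + 2 \cdot 443556 + 2 \left(-295408296\right)\right)\right) = \left(1037500 + \sqrt{591}\right) \left(4764653 - 589931244\right) = \left(1037500 + \sqrt{591}\right) \left(-585166591\right) = -607110338162500 - 585166591 \sqrt{591}$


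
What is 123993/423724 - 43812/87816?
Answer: -319817775/1550406116 ≈ -0.20628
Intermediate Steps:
123993/423724 - 43812/87816 = 123993*(1/423724) - 43812*1/87816 = 123993/423724 - 3651/7318 = -319817775/1550406116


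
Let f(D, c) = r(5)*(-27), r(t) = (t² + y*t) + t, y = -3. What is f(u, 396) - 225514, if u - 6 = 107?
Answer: -225919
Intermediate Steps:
u = 113 (u = 6 + 107 = 113)
r(t) = t² - 2*t (r(t) = (t² - 3*t) + t = t² - 2*t)
f(D, c) = -405 (f(D, c) = (5*(-2 + 5))*(-27) = (5*3)*(-27) = 15*(-27) = -405)
f(u, 396) - 225514 = -405 - 225514 = -225919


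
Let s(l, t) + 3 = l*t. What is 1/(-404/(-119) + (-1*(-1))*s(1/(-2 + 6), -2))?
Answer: -238/25 ≈ -9.5200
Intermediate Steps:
s(l, t) = -3 + l*t
1/(-404/(-119) + (-1*(-1))*s(1/(-2 + 6), -2)) = 1/(-404/(-119) + (-1*(-1))*(-3 - 2/(-2 + 6))) = 1/(-404*(-1/119) + 1*(-3 - 2/4)) = 1/(404/119 + 1*(-3 + (1/4)*(-2))) = 1/(404/119 + 1*(-3 - 1/2)) = 1/(404/119 + 1*(-7/2)) = 1/(404/119 - 7/2) = 1/(-25/238) = -238/25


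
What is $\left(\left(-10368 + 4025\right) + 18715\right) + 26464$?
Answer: $38836$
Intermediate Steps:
$\left(\left(-10368 + 4025\right) + 18715\right) + 26464 = \left(-6343 + 18715\right) + 26464 = 12372 + 26464 = 38836$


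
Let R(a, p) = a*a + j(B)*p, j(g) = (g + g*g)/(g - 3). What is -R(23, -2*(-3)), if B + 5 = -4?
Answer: -493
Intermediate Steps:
B = -9 (B = -5 - 4 = -9)
j(g) = (g + g²)/(-3 + g)
R(a, p) = a² - 6*p (R(a, p) = a*a + (-9*(1 - 9)/(-3 - 9))*p = a² + (-9*(-8)/(-12))*p = a² + (-9*(-1/12)*(-8))*p = a² - 6*p)
-R(23, -2*(-3)) = -(23² - (-12)*(-3)) = -(529 - 6*6) = -(529 - 36) = -1*493 = -493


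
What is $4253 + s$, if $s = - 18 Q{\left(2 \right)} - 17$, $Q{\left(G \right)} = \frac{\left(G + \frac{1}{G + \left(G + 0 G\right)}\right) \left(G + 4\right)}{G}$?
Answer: $\frac{8229}{2} \approx 4114.5$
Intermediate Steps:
$Q{\left(G \right)} = \frac{\left(4 + G\right) \left(G + \frac{1}{2 G}\right)}{G}$ ($Q{\left(G \right)} = \frac{\left(G + \frac{1}{G + \left(G + 0\right)}\right) \left(4 + G\right)}{G} = \frac{\left(G + \frac{1}{G + G}\right) \left(4 + G\right)}{G} = \frac{\left(G + \frac{1}{2 G}\right) \left(4 + G\right)}{G} = \frac{\left(4 + G\right) \left(G + \frac{1}{2 G}\right)}{G}$)
$s = - \frac{277}{2}$ ($s = - 18 \left(4 + 2 + \frac{1}{2 \cdot 2} + \frac{2}{4}\right) - 17 = - 18 \left(4 + 2 + \frac{1}{2} \cdot \frac{1}{2} + 2 \cdot \frac{1}{4}\right) - 17 = - 18 \left(4 + 2 + \frac{1}{4} + \frac{1}{2}\right) - 17 = \left(-18\right) \frac{27}{4} - 17 = - \frac{243}{2} - 17 = - \frac{277}{2} \approx -138.5$)
$4253 + s = 4253 - \frac{277}{2} = \frac{8229}{2}$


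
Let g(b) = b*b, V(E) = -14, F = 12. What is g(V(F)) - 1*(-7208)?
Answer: 7404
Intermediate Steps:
g(b) = b²
g(V(F)) - 1*(-7208) = (-14)² - 1*(-7208) = 196 + 7208 = 7404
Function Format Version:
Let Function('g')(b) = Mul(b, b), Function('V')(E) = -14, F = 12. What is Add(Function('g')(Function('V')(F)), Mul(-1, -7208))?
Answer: 7404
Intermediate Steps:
Function('g')(b) = Pow(b, 2)
Add(Function('g')(Function('V')(F)), Mul(-1, -7208)) = Add(Pow(-14, 2), Mul(-1, -7208)) = Add(196, 7208) = 7404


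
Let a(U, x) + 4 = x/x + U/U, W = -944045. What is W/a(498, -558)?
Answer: 944045/2 ≈ 4.7202e+5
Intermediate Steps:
a(U, x) = -2 (a(U, x) = -4 + (x/x + U/U) = -4 + (1 + 1) = -4 + 2 = -2)
W/a(498, -558) = -944045/(-2) = -944045*(-1/2) = 944045/2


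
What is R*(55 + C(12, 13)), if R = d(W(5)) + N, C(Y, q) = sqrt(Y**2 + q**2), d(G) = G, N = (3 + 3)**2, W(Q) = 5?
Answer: 2255 + 41*sqrt(313) ≈ 2980.4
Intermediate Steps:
N = 36 (N = 6**2 = 36)
R = 41 (R = 5 + 36 = 41)
R*(55 + C(12, 13)) = 41*(55 + sqrt(12**2 + 13**2)) = 41*(55 + sqrt(144 + 169)) = 41*(55 + sqrt(313)) = 2255 + 41*sqrt(313)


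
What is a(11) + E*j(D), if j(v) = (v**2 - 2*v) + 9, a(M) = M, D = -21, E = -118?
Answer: -58045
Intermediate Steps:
j(v) = 9 + v**2 - 2*v
a(11) + E*j(D) = 11 - 118*(9 + (-21)**2 - 2*(-21)) = 11 - 118*(9 + 441 + 42) = 11 - 118*492 = 11 - 58056 = -58045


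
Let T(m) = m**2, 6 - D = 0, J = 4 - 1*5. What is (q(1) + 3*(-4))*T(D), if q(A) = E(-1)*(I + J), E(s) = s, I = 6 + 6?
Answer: -828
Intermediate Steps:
I = 12
J = -1 (J = 4 - 5 = -1)
D = 6 (D = 6 - 1*0 = 6 + 0 = 6)
q(A) = -11 (q(A) = -(12 - 1) = -1*11 = -11)
(q(1) + 3*(-4))*T(D) = (-11 + 3*(-4))*6**2 = (-11 - 12)*36 = -23*36 = -828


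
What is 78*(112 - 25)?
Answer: 6786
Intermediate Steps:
78*(112 - 25) = 78*87 = 6786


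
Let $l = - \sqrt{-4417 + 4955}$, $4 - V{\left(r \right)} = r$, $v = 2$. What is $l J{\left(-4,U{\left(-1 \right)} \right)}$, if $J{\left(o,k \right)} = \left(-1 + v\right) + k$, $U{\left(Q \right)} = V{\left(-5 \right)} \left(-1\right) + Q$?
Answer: $9 \sqrt{538} \approx 208.75$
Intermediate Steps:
$V{\left(r \right)} = 4 - r$
$U{\left(Q \right)} = -9 + Q$ ($U{\left(Q \right)} = \left(4 - -5\right) \left(-1\right) + Q = \left(4 + 5\right) \left(-1\right) + Q = 9 \left(-1\right) + Q = -9 + Q$)
$J{\left(o,k \right)} = 1 + k$ ($J{\left(o,k \right)} = \left(-1 + 2\right) + k = 1 + k$)
$l = - \sqrt{538} \approx -23.195$
$l J{\left(-4,U{\left(-1 \right)} \right)} = - \sqrt{538} \left(1 - 10\right) = - \sqrt{538} \left(-9\right) = 9 \sqrt{538}$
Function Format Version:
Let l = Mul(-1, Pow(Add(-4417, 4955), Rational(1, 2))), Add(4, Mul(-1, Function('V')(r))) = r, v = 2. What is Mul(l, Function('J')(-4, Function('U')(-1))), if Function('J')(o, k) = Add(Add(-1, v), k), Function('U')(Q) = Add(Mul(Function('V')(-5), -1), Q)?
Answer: Mul(9, Pow(538, Rational(1, 2))) ≈ 208.75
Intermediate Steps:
Function('V')(r) = Add(4, Mul(-1, r))
Function('U')(Q) = Add(-9, Q) (Function('U')(Q) = Add(Mul(Add(4, Mul(-1, -5)), -1), Q) = Add(Mul(Add(4, 5), -1), Q) = Add(Mul(9, -1), Q) = Add(-9, Q))
Function('J')(o, k) = Add(1, k) (Function('J')(o, k) = Add(Add(-1, 2), k) = Add(1, k))
l = Mul(-1, Pow(538, Rational(1, 2))) ≈ -23.195
Mul(l, Function('J')(-4, Function('U')(-1))) = Mul(Mul(-1, Pow(538, Rational(1, 2))), Add(1, Add(-9, -1))) = Mul(Mul(-1, Pow(538, Rational(1, 2))), Add(1, -10)) = Mul(Mul(-1, Pow(538, Rational(1, 2))), -9) = Mul(9, Pow(538, Rational(1, 2)))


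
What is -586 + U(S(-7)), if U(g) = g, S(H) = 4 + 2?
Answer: -580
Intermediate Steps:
S(H) = 6
-586 + U(S(-7)) = -586 + 6 = -580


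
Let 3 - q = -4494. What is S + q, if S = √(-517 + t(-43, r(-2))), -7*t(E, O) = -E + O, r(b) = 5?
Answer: 4497 + I*√25669/7 ≈ 4497.0 + 22.888*I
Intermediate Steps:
q = 4497 (q = 3 - 1*(-4494) = 3 + 4494 = 4497)
t(E, O) = -O/7 + E/7 (t(E, O) = -(-E + O)/7 = -(O - E)/7 = -O/7 + E/7)
S = I*√25669/7 (S = √(-517 + (-⅐*5 + (⅐)*(-43))) = √(-517 + (-5/7 - 43/7)) = √(-517 - 48/7) = √(-3667/7) = I*√25669/7 ≈ 22.888*I)
S + q = I*√25669/7 + 4497 = 4497 + I*√25669/7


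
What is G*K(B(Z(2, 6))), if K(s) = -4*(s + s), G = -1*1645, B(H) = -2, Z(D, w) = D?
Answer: -26320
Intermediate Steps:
G = -1645
K(s) = -8*s
G*K(B(Z(2, 6))) = -(-13160)*(-2) = -1645*16 = -26320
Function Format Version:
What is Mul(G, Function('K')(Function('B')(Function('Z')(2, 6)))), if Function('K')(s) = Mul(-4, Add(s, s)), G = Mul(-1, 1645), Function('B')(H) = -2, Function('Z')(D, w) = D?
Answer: -26320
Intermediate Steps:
G = -1645
Function('K')(s) = Mul(-8, s) (Function('K')(s) = Mul(-4, Mul(2, s)) = Mul(-8, s))
Mul(G, Function('K')(Function('B')(Function('Z')(2, 6)))) = Mul(-1645, Mul(-8, -2)) = Mul(-1645, 16) = -26320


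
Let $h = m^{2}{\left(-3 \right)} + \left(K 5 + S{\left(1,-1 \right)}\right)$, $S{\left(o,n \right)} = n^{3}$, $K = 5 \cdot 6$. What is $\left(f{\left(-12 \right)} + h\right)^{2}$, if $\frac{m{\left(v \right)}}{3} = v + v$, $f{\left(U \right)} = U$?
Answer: $212521$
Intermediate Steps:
$m{\left(v \right)} = 6 v$ ($m{\left(v \right)} = 3 \left(v + v\right) = 3 \cdot 2 v = 6 v$)
$K = 30$
$h = 473$ ($h = \left(6 \left(-3\right)\right)^{2} + \left(30 \cdot 5 + \left(-1\right)^{3}\right) = \left(-18\right)^{2} + \left(150 - 1\right) = 324 + 149 = 473$)
$\left(f{\left(-12 \right)} + h\right)^{2} = \left(-12 + 473\right)^{2} = 461^{2} = 212521$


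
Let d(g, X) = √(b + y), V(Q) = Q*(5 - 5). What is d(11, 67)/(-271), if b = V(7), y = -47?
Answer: -I*√47/271 ≈ -0.025298*I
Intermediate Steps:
V(Q) = 0 (V(Q) = Q*0 = 0)
b = 0
d(g, X) = I*√47 (d(g, X) = √(0 - 47) = √(-47) = I*√47)
d(11, 67)/(-271) = (I*√47)/(-271) = (I*√47)*(-1/271) = -I*√47/271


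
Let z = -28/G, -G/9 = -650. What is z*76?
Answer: -1064/2925 ≈ -0.36376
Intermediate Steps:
G = 5850 (G = -9*(-650) = 5850)
z = -14/2925 (z = -28/5850 = -28*1/5850 = -14/2925 ≈ -0.0047863)
z*76 = -14/2925*76 = -1064/2925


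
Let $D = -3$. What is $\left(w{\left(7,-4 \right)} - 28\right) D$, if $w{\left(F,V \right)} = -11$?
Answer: $117$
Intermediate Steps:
$\left(w{\left(7,-4 \right)} - 28\right) D = \left(-11 - 28\right) \left(-3\right) = \left(-39\right) \left(-3\right) = 117$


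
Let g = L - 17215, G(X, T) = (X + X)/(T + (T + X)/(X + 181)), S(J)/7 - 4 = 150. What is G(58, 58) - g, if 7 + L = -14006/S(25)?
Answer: 2239065943/129899 ≈ 17237.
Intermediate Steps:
S(J) = 1078 (S(J) = 28 + 7*150 = 28 + 1050 = 1078)
G(X, T) = 2*X/(T + (T + X)/(181 + X)) (G(X, T) = (2*X)/(T + (T + X)/(181 + X)) = 2*X/(T + (T + X)/(181 + X)))
L = -10776/539 (L = -7 - 14006/1078 = -7 - 14006*1/1078 = -7 - 7003/539 = -10776/539 ≈ -19.993)
g = -9289661/539 (g = -10776/539 - 17215 = -9289661/539 ≈ -17235.)
G(58, 58) - g = 2*58*(181 + 58)/(58 + 182*58 + 58*58) - 1*(-9289661/539) = 2*58*239/(58 + 10556 + 3364) + 9289661/539 = 2*58*239/13978 + 9289661/539 = 2*58*(1/13978)*239 + 9289661/539 = 478/241 + 9289661/539 = 2239065943/129899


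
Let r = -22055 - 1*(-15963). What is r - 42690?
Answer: -48782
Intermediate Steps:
r = -6092 (r = -22055 + 15963 = -6092)
r - 42690 = -6092 - 42690 = -48782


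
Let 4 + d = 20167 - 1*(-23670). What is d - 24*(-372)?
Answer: 52761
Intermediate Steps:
d = 43833 (d = -4 + (20167 - 1*(-23670)) = -4 + (20167 + 23670) = -4 + 43837 = 43833)
d - 24*(-372) = 43833 - 24*(-372) = 43833 - 1*(-8928) = 43833 + 8928 = 52761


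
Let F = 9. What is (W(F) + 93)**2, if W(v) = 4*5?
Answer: 12769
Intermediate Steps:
W(v) = 20
(W(F) + 93)**2 = (20 + 93)**2 = 113**2 = 12769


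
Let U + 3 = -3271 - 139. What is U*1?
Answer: -3413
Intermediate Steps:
U = -3413 (U = -3 + (-3271 - 139) = -3 - 3410 = -3413)
U*1 = -3413*1 = -3413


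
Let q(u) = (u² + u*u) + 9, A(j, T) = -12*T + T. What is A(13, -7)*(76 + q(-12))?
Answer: 28721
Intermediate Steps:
A(j, T) = -11*T
q(u) = 9 + 2*u² (q(u) = (u² + u²) + 9 = 2*u² + 9 = 9 + 2*u²)
A(13, -7)*(76 + q(-12)) = (-11*(-7))*(76 + (9 + 2*(-12)²)) = 77*(76 + (9 + 2*144)) = 77*(76 + (9 + 288)) = 77*(76 + 297) = 77*373 = 28721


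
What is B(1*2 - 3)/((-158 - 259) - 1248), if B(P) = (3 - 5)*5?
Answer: 2/333 ≈ 0.0060060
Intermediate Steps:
B(P) = -10 (B(P) = -2*5 = -10)
B(1*2 - 3)/((-158 - 259) - 1248) = -10/((-158 - 259) - 1248) = -10/(-417 - 1248) = -10/(-1665) = -10*(-1/1665) = 2/333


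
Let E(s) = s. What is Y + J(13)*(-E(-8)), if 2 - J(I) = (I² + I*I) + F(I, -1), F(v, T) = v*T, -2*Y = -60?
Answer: -2554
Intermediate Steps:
Y = 30 (Y = -½*(-60) = 30)
F(v, T) = T*v
J(I) = 2 + I - 2*I² (J(I) = 2 - ((I² + I*I) - I) = 2 - ((I² + I²) - I) = 2 - (2*I² - I) = 2 - (-I + 2*I²) = 2 + (I - 2*I²) = 2 + I - 2*I²)
Y + J(13)*(-E(-8)) = 30 + (2 + 13 - 2*13²)*(-1*(-8)) = 30 + (2 + 13 - 2*169)*8 = 30 + (2 + 13 - 338)*8 = 30 - 323*8 = 30 - 2584 = -2554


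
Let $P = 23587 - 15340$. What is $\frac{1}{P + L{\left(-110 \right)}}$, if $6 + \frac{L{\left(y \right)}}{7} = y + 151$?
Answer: $\frac{1}{8492} \approx 0.00011776$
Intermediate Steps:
$L{\left(y \right)} = 1015 + 7 y$ ($L{\left(y \right)} = -42 + 7 \left(y + 151\right) = -42 + 7 \left(151 + y\right) = -42 + \left(1057 + 7 y\right) = 1015 + 7 y$)
$P = 8247$ ($P = 23587 - 15340 = 8247$)
$\frac{1}{P + L{\left(-110 \right)}} = \frac{1}{8247 + \left(1015 + 7 \left(-110\right)\right)} = \frac{1}{8247 + \left(1015 - 770\right)} = \frac{1}{8247 + 245} = \frac{1}{8492}$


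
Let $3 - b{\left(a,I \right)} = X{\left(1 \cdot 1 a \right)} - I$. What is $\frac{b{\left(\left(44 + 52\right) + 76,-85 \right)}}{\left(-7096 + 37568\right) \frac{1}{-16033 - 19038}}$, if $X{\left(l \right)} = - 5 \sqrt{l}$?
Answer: $\frac{1437911}{15236} - \frac{175355 \sqrt{43}}{15236} \approx 18.905$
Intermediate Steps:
$b{\left(a,I \right)} = 3 + I + 5 \sqrt{a}$ ($b{\left(a,I \right)} = 3 - \left(- 5 \sqrt{1 \cdot 1 a} - I\right) = 3 - \left(- 5 \sqrt{1 a} - I\right) = 3 - \left(- 5 \sqrt{a} - I\right) = 3 - \left(- I - 5 \sqrt{a}\right) = 3 + \left(I + 5 \sqrt{a}\right) = 3 + I + 5 \sqrt{a}$)
$\frac{b{\left(\left(44 + 52\right) + 76,-85 \right)}}{\left(-7096 + 37568\right) \frac{1}{-16033 - 19038}} = \frac{3 - 85 + 5 \sqrt{\left(44 + 52\right) + 76}}{\left(-7096 + 37568\right) \frac{1}{-16033 - 19038}} = \frac{3 - 85 + 5 \sqrt{96 + 76}}{30472 \frac{1}{-35071}} = \frac{3 - 85 + 5 \sqrt{172}}{30472 \left(- \frac{1}{35071}\right)} = \frac{3 - 85 + 5 \cdot 2 \sqrt{43}}{- \frac{30472}{35071}} = \left(3 - 85 + 10 \sqrt{43}\right) \left(- \frac{35071}{30472}\right) = \left(-82 + 10 \sqrt{43}\right) \left(- \frac{35071}{30472}\right) = \frac{1437911}{15236} - \frac{175355 \sqrt{43}}{15236}$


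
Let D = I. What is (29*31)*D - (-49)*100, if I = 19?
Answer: 21981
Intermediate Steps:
D = 19
(29*31)*D - (-49)*100 = (29*31)*19 - (-49)*100 = 899*19 - 1*(-4900) = 17081 + 4900 = 21981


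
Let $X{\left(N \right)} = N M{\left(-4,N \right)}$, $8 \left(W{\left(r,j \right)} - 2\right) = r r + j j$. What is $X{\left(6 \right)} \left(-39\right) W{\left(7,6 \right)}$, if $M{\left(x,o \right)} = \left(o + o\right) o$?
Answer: $-212706$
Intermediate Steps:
$M{\left(x,o \right)} = 2 o^{2}$ ($M{\left(x,o \right)} = 2 o o = 2 o^{2}$)
$W{\left(r,j \right)} = 2 + \frac{j^{2}}{8} + \frac{r^{2}}{8}$ ($W{\left(r,j \right)} = 2 + \frac{r r + j j}{8} = 2 + \frac{r^{2} + j^{2}}{8} = 2 + \frac{j^{2} + r^{2}}{8} = 2 + \left(\frac{j^{2}}{8} + \frac{r^{2}}{8}\right) = 2 + \frac{j^{2}}{8} + \frac{r^{2}}{8}$)
$X{\left(N \right)} = 2 N^{3}$ ($X{\left(N \right)} = N 2 N^{2} = 2 N^{3}$)
$X{\left(6 \right)} \left(-39\right) W{\left(7,6 \right)} = 2 \cdot 6^{3} \left(-39\right) \left(2 + \frac{6^{2}}{8} + \frac{7^{2}}{8}\right) = 2 \cdot 216 \left(-39\right) \left(2 + \frac{1}{8} \cdot 36 + \frac{1}{8} \cdot 49\right) = 432 \left(-39\right) \left(2 + \frac{9}{2} + \frac{49}{8}\right) = \left(-16848\right) \frac{101}{8} = -212706$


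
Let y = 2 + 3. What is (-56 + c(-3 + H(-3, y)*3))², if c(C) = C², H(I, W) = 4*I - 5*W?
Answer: 167443600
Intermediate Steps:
y = 5
H(I, W) = -5*W + 4*I
(-56 + c(-3 + H(-3, y)*3))² = (-56 + (-3 + (-5*5 + 4*(-3))*3)²)² = (-56 + (-3 + (-25 - 12)*3)²)² = (-56 + (-3 - 37*3)²)² = (-56 + (-3 - 111)²)² = (-56 + (-114)²)² = (-56 + 12996)² = 12940² = 167443600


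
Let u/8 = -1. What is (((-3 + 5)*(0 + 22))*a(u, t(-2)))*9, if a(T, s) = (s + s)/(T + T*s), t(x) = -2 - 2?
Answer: -132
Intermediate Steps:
u = -8 (u = 8*(-1) = -8)
t(x) = -4
a(T, s) = 2*s/(T + T*s) (a(T, s) = (2*s)/(T + T*s) = 2*s/(T + T*s))
(((-3 + 5)*(0 + 22))*a(u, t(-2)))*9 = (((-3 + 5)*(0 + 22))*(2*(-4)/(-8*(1 - 4))))*9 = ((2*22)*(2*(-4)*(-⅛)/(-3)))*9 = (44*(2*(-4)*(-⅛)*(-⅓)))*9 = (44*(-⅓))*9 = -44/3*9 = -132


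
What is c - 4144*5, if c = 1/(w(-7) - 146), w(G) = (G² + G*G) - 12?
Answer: -1243201/60 ≈ -20720.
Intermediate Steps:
w(G) = -12 + 2*G² (w(G) = (G² + G²) - 12 = 2*G² - 12 = -12 + 2*G²)
c = -1/60 (c = 1/((-12 + 2*(-7)²) - 146) = 1/((-12 + 2*49) - 146) = 1/((-12 + 98) - 146) = 1/(86 - 146) = 1/(-60) = -1/60 ≈ -0.016667)
c - 4144*5 = -1/60 - 4144*5 = -1/60 - 148*140 = -1/60 - 20720 = -1243201/60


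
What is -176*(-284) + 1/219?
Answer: 10946497/219 ≈ 49984.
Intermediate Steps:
-176*(-284) + 1/219 = 49984 + 1/219 = 10946497/219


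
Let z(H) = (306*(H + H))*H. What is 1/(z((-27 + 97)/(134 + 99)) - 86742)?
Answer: -54289/4706137638 ≈ -1.1536e-5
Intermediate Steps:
z(H) = 612*H**2 (z(H) = (306*(2*H))*H = (612*H)*H = 612*H**2)
1/(z((-27 + 97)/(134 + 99)) - 86742) = 1/(612*((-27 + 97)/(134 + 99))**2 - 86742) = 1/(612*(70/233)**2 - 86742) = 1/(612*(4900/54289) - 86742) = 1/(2998800/54289 - 86742) = 1/(-4706137638/54289) = -54289/4706137638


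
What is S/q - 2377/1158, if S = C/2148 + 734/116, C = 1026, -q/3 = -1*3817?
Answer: -47084353883/22944666426 ≈ -2.0521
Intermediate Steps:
q = 11451 (q = -(-3)*3817 = -3*(-3817) = 11451)
S = 35326/5191 (S = 1026/2148 + 734/116 = 1026*(1/2148) + 734*(1/116) = 171/358 + 367/58 = 35326/5191 ≈ 6.8052)
S/q - 2377/1158 = (35326/5191)/11451 - 2377/1158 = (35326/5191)*(1/11451) - 2377*1/1158 = 35326/59442141 - 2377/1158 = -47084353883/22944666426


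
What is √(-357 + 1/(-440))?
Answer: I*√17278910/220 ≈ 18.895*I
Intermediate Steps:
√(-357 + 1/(-440)) = √(-357 - 1/440) = √(-157081/440) = I*√17278910/220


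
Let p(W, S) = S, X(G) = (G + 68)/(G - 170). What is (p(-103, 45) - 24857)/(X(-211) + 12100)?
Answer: -9453372/4610243 ≈ -2.0505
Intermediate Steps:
X(G) = (68 + G)/(-170 + G)
(p(-103, 45) - 24857)/(X(-211) + 12100) = (45 - 24857)/((68 - 211)/(-170 - 211) + 12100) = -24812/(-143/(-381) + 12100) = -24812/(-1/381*(-143) + 12100) = -24812/(143/381 + 12100) = -24812/4610243/381 = -24812*381/4610243 = -9453372/4610243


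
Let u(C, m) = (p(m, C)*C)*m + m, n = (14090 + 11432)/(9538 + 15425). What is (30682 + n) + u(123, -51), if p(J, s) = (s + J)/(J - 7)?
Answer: 27812692439/723927 ≈ 38419.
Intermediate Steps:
p(J, s) = (J + s)/(-7 + J)
n = 25522/24963 ≈ 1.0224
u(C, m) = m + C*m*(C + m)/(-7 + m) (u(C, m) = (((m + C)/(-7 + m))*C)*m + m = (((C + m)/(-7 + m))*C)*m + m = (C*(C + m)/(-7 + m))*m + m = C*m*(C + m)/(-7 + m) + m = m + C*m*(C + m)/(-7 + m))
(30682 + n) + u(123, -51) = (30682 + 25522/24963) - 51*(-7 - 51 + 123*(123 - 51))/(-7 - 51) = 765940288/24963 - 51*(-7 - 51 + 123*72)/(-58) = 765940288/24963 - 51*(-1/58)*(-7 - 51 + 8856) = 765940288/24963 - 51*(-1/58)*8798 = 765940288/24963 + 224349/29 = 27812692439/723927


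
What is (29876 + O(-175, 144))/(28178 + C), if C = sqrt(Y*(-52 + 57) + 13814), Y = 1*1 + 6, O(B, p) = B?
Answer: 836914778/793985835 - 29701*sqrt(13849)/793985835 ≈ 1.0497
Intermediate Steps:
Y = 7 (Y = 1 + 6 = 7)
C = sqrt(13849) (C = sqrt(7*(-52 + 57) + 13814) = sqrt(7*5 + 13814) = sqrt(35 + 13814) = sqrt(13849) ≈ 117.68)
(29876 + O(-175, 144))/(28178 + C) = (29876 - 175)/(28178 + sqrt(13849)) = 29701/(28178 + sqrt(13849))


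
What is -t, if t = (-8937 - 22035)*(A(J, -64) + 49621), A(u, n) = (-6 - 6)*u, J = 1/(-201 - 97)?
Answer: 228992566020/149 ≈ 1.5369e+9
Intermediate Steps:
J = -1/298 (J = 1/(-298) = -1/298 ≈ -0.0033557)
A(u, n) = -12*u
t = -228992566020/149 (t = (-8937 - 22035)*(-12*(-1/298) + 49621) = -30972*(6/149 + 49621) = -30972*7393535/149 = -228992566020/149 ≈ -1.5369e+9)
-t = -1*(-228992566020/149) = 228992566020/149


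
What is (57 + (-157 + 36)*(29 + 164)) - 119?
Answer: -23415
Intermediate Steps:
(57 + (-157 + 36)*(29 + 164)) - 119 = (57 - 121*193) - 119 = (57 - 23353) - 119 = -23296 - 119 = -23415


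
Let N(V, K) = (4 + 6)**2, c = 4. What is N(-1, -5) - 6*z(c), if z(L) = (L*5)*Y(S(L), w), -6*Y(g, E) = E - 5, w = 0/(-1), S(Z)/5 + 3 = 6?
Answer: 0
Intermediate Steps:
S(Z) = 15 (S(Z) = -15 + 5*6 = -15 + 30 = 15)
w = 0 (w = 0*(-1) = 0)
Y(g, E) = 5/6 - E/6 (Y(g, E) = -(E - 5)/6 = -(-5 + E)/6 = 5/6 - E/6)
N(V, K) = 100 (N(V, K) = 10**2 = 100)
z(L) = 25*L/6 (z(L) = (L*5)*(5/6 - 1/6*0) = (5*L)*(5/6 + 0) = (5*L)*(5/6) = 25*L/6)
N(-1, -5) - 6*z(c) = 100 - 25*4 = 100 - 6*50/3 = 100 - 100 = 0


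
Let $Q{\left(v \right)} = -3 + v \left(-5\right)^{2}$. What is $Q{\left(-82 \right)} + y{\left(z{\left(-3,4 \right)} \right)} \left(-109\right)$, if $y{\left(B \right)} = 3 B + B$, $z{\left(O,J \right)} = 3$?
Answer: $-3361$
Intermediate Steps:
$Q{\left(v \right)} = -3 + 25 v$ ($Q{\left(v \right)} = -3 + v 25 = -3 + 25 v$)
$y{\left(B \right)} = 4 B$
$Q{\left(-82 \right)} + y{\left(z{\left(-3,4 \right)} \right)} \left(-109\right) = \left(-3 + 25 \left(-82\right)\right) + 4 \cdot 3 \left(-109\right) = \left(-3 - 2050\right) + 12 \left(-109\right) = -2053 - 1308 = -3361$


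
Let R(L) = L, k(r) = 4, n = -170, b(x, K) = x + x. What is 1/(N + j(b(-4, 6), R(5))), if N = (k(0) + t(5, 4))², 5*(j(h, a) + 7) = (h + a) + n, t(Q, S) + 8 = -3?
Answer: 5/37 ≈ 0.13514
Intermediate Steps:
t(Q, S) = -11 (t(Q, S) = -8 - 3 = -11)
b(x, K) = 2*x
j(h, a) = -41 + a/5 + h/5 (j(h, a) = -7 + ((h + a) - 170)/5 = -7 + ((a + h) - 170)/5 = -7 + (-170 + a + h)/5 = -7 + (-34 + a/5 + h/5) = -41 + a/5 + h/5)
N = 49 (N = (4 - 11)² = (-7)² = 49)
1/(N + j(b(-4, 6), R(5))) = 1/(49 + (-41 + (⅕)*5 + (2*(-4))/5)) = 1/(49 + (-41 + 1 + (⅕)*(-8))) = 1/(49 + (-41 + 1 - 8/5)) = 1/(49 - 208/5) = 1/(37/5) = 5/37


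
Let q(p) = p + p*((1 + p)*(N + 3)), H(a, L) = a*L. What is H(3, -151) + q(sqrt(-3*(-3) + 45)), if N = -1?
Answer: -345 + 9*sqrt(6) ≈ -322.95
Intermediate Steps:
H(a, L) = L*a
q(p) = p + p*(2 + 2*p) (q(p) = p + p*((1 + p)*(-1 + 3)) = p + p*((1 + p)*2) = p + p*(2 + 2*p))
H(3, -151) + q(sqrt(-3*(-3) + 45)) = -151*3 + sqrt(-3*(-3) + 45)*(3 + 2*sqrt(-3*(-3) + 45)) = -453 + sqrt(9 + 45)*(3 + 2*sqrt(9 + 45)) = -453 + sqrt(54)*(3 + 2*sqrt(54)) = -453 + (3*sqrt(6))*(3 + 2*(3*sqrt(6))) = -453 + (3*sqrt(6))*(3 + 6*sqrt(6)) = -453 + 3*sqrt(6)*(3 + 6*sqrt(6))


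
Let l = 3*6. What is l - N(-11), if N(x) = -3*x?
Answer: -15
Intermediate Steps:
l = 18
l - N(-11) = 18 - (-3)*(-11) = 18 - 1*33 = 18 - 33 = -15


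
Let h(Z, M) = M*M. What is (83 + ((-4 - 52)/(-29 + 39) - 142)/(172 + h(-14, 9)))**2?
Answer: 10869522049/1600225 ≈ 6792.5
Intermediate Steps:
h(Z, M) = M**2
(83 + ((-4 - 52)/(-29 + 39) - 142)/(172 + h(-14, 9)))**2 = (83 + ((-4 - 52)/(-29 + 39) - 142)/(172 + 9**2))**2 = (83 + (-56/10 - 142)/(172 + 81))**2 = (83 + (-56*1/10 - 142)/253)**2 = (83 + (-28/5 - 142)*(1/253))**2 = (83 - 738/5*1/253)**2 = (83 - 738/1265)**2 = (104257/1265)**2 = 10869522049/1600225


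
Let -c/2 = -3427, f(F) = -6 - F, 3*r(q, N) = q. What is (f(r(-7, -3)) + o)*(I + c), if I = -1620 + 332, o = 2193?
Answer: 36557488/3 ≈ 1.2186e+7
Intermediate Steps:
r(q, N) = q/3
c = 6854 (c = -2*(-3427) = 6854)
I = -1288
(f(r(-7, -3)) + o)*(I + c) = ((-6 - (-7)/3) + 2193)*(-1288 + 6854) = ((-6 - 1*(-7/3)) + 2193)*5566 = ((-6 + 7/3) + 2193)*5566 = (-11/3 + 2193)*5566 = (6568/3)*5566 = 36557488/3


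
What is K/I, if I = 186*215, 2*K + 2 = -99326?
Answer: -24832/19995 ≈ -1.2419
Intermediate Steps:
K = -49664 (K = -1 + (1/2)*(-99326) = -1 - 49663 = -49664)
I = 39990
K/I = -49664/39990 = -49664*1/39990 = -24832/19995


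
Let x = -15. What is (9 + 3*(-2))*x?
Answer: -45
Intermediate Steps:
(9 + 3*(-2))*x = (9 + 3*(-2))*(-15) = (9 - 6)*(-15) = 3*(-15) = -45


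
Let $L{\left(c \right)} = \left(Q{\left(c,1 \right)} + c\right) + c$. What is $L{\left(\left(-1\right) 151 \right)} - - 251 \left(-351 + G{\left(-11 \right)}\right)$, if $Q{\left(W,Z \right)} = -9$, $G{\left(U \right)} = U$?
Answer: $-91173$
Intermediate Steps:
$L{\left(c \right)} = -9 + 2 c$ ($L{\left(c \right)} = \left(-9 + c\right) + c = -9 + 2 c$)
$L{\left(\left(-1\right) 151 \right)} - - 251 \left(-351 + G{\left(-11 \right)}\right) = \left(-9 + 2 \left(\left(-1\right) 151\right)\right) - - 251 \left(-351 - 11\right) = \left(-9 + 2 \left(-151\right)\right) - \left(-251\right) \left(-362\right) = \left(-9 - 302\right) - 90862 = -311 - 90862 = -91173$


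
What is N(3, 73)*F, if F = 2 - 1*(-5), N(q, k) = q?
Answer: 21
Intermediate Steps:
F = 7 (F = 2 + 5 = 7)
N(3, 73)*F = 3*7 = 21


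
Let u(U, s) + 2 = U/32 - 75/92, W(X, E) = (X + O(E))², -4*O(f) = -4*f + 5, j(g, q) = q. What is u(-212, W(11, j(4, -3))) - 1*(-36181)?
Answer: 6655567/184 ≈ 36172.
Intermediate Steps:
O(f) = -5/4 + f (O(f) = -(-4*f + 5)/4 = -(5 - 4*f)/4 = -5/4 + f)
W(X, E) = (-5/4 + E + X)² (W(X, E) = (X + (-5/4 + E))² = (-5/4 + E + X)²)
u(U, s) = -259/92 + U/32 (u(U, s) = -2 + (U/32 - 75/92) = -2 + (-75/92 + U/32) = -259/92 + U/32)
u(-212, W(11, j(4, -3))) - 1*(-36181) = (-259/92 + (1/32)*(-212)) - 1*(-36181) = (-259/92 - 53/8) + 36181 = -1737/184 + 36181 = 6655567/184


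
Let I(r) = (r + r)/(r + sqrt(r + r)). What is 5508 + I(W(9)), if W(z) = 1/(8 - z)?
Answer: 2*(2754*sqrt(2) + 2755*I)/(I + sqrt(2)) ≈ 5508.7 + 0.94281*I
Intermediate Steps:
I(r) = 2*r/(r + sqrt(2)*sqrt(r)) (I(r) = (2*r)/(r + sqrt(2*r)) = (2*r)/(r + sqrt(2)*sqrt(r)) = 2*r/(r + sqrt(2)*sqrt(r)))
5508 + I(W(9)) = 5508 + 2*(-1/(-8 + 9))/(-1/(-8 + 9) + sqrt(2)*sqrt(-1/(-8 + 9))) = 5508 + 2*(-1/1)/(-1/1 + sqrt(2)*sqrt(-1/1)) = 5508 + 2*(-1*1)/(-1*1 + sqrt(2)*sqrt(-1*1)) = 5508 + 2*(-1)/(-1 + sqrt(2)*sqrt(-1)) = 5508 + 2*(-1)/(-1 + sqrt(2)*I) = 5508 + 2*(-1)/(-1 + I*sqrt(2)) = 5508 - 2/(-1 + I*sqrt(2))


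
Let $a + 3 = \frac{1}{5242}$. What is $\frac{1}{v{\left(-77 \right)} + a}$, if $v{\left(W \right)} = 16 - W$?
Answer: $\frac{5242}{471781} \approx 0.011111$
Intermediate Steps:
$a = - \frac{15725}{5242}$ ($a = -3 + \frac{1}{5242} = - \frac{15725}{5242} \approx -2.9998$)
$\frac{1}{v{\left(-77 \right)} + a} = \frac{1}{\left(16 - -77\right) - \frac{15725}{5242}} = \frac{1}{\left(16 + 77\right) - \frac{15725}{5242}} = \frac{1}{93 - \frac{15725}{5242}} = \frac{1}{\frac{471781}{5242}} = \frac{5242}{471781}$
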